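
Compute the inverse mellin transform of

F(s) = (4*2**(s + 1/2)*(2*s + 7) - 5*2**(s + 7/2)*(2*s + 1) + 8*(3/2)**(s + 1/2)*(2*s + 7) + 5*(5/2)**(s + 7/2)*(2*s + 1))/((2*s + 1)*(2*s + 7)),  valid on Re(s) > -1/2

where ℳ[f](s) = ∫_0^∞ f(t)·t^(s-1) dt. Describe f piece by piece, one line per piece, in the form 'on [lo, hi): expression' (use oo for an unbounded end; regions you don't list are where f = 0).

cuts at 3/2, 2: linearity sums the 3 kernel integrals
∫ 6*sqrt(t)·t^(s-1) over [0, 3/2)
over [3/2, 2), the kernel integral of 2*sqrt(t) enters the sum
∫ over [2, 5/2) of 5*t**(7/2)/2·t^(s-1) joins the sum

on [0, 3/2): 6*sqrt(t)
on [3/2, 2): 2*sqrt(t)
on [2, 5/2): 5*t**(7/2)/2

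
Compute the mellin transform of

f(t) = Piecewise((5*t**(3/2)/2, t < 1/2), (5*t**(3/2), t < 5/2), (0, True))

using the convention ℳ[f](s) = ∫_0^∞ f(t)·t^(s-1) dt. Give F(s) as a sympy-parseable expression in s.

cuts at 1/2: linearity sums the 2 kernel integrals
segment [0, 1/2) carries 5*t**(3/2)/2; integrate it
between 1/2 and 5/2 the integrand is 5*t**(3/2)·t^(s-1)

2**(-s - 3/2)*(10*5**(s + 3/2) - 5)/(2*s + 3)
  Re(s) > -3/2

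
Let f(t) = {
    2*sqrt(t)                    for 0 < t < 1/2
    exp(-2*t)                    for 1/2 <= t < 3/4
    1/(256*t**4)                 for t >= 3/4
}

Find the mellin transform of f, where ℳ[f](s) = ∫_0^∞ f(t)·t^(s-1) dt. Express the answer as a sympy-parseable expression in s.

peel off the power substitution: 2*t on [0, sqrt(2)/2); exp(-2*t**2) on [sqrt(2)/2, sqrt(3)/2); 1/(256*t**8) on [sqrt(3)/2, ∞)
remove the common scale on t first: t on [0, sqrt(2)); exp(-t**2/2) on [sqrt(2), sqrt(3)); t**(-8) on [sqrt(3), ∞)
remove the power substitution first: sqrt(t) on [0, 2); exp(-t/2) on [2, 3); t**(-4) on [3, ∞)
linearity at 1/2, 3/4 turns ℳ[f](s) into 3 summed integrals
piece [0, 1/2): integrate 2*sqrt(t) against the kernel
on [1/2, 3/4) integrate f = exp(-2*t) against the kernel
on [3/4, ∞) integrate f = 1/(256*t**4) against the kernel

(2**s*(s - 4)*(2*s + 1)*uppergamma(s, 1) - 2**s*(s - 4)*(2*s + 1)*uppergamma(s, 3/2) + 2*2**(s + 1/2)*(s - 4) - 3**s*(2*s + 1)/81)/(4**s*(s - 4)*(2*s + 1))
  -1/2 < Re(s) < 4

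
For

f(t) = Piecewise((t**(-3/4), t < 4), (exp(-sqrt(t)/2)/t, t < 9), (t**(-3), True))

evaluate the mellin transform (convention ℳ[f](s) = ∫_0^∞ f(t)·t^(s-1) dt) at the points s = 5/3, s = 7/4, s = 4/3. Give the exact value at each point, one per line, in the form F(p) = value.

strip the shared t-power: t**(1/4) on [0, 4); exp(-sqrt(t)/2) on [4, 9); t**(-2) on [9, ∞)
peel off the power substitution: sqrt(t) on [0, 2); exp(-t/2) on [2, 3); t**(-4) on [3, ∞)
linearity at 4, 9 turns ℳ[f](s) into 3 summed integrals
piece [0, 4): integrate t**(-3/4) against the kernel
on [4, 9) integrate f = exp(-sqrt(t)/2)/t against the kernel
segment [9, ∞) carries t**(-3); integrate it

F(5/3) = -4*2**(1/3)*uppergamma(4/3, 3/2) + 3**(1/3)/36 + 4*2**(1/3)*uppergamma(4/3, 1) + 24*2**(5/6)/11
F(7/4) = -4*sqrt(3)*exp(-3/2) - 2*sqrt(2)*sqrt(pi)*erfc(sqrt(6)/2) + 4*sqrt(3)/135 + 2*sqrt(2)*sqrt(pi)*erfc(1) + 4*sqrt(2)*exp(-1) + 4
F(4/3) = -2*2**(2/3)*uppergamma(2/3, 3/2) + 3**(2/3)/135 + 2*2**(2/3)*uppergamma(2/3, 1) + 24*2**(1/6)/7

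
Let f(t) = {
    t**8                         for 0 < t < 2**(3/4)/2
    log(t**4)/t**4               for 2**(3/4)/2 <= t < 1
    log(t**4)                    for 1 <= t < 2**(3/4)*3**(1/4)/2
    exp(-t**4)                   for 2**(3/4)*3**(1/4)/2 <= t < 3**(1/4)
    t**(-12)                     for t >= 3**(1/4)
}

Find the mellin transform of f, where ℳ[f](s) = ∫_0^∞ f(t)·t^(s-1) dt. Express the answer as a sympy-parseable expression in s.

(27*2**(s/4)*s**2*(s/4 - 3)*(s/4 + 2)*(s**2/16 - s/2 + 1)*uppergamma(s/4, 3/2)/4 - 27*2**(s/4)*s**2*(s/4 - 3)*(s/4 + 2)*(s**2/16 - s/2 + 1)*uppergamma(s/4, 3)/4 - 27*2**(s/4)*s**2*(s/4 - 3)*(s/4 + 2)/4 + 108*2**(s/4)*(s/4 - 3)*(s/4 + 2)*(s**2/16 - s/2 + 1) - 27*3**(s/4)*s*(s/4 - 3)*(s/4 + 2)*(s**2/16 - s/2 + 1)*log(2) + 27*3**(s/4)*s*(s/4 - 3)*(s/4 + 2)*(s**2/16 - s/2 + 1)*log(3) - 108*3**(s/4)*(s/4 - 3)*(s/4 + 2)*(s**2/16 - s/2 + 1) - 6**(s/4)*s**2*(s/4 + 2)*(s**2/16 - s/2 + 1)/4 + 27*s**3*(s/4 - 3)*(s/4 + 2)*log(2)/8 - 27*s**2*(s/4 - 3)*(s/4 + 2)*log(2)/2 + 27*s**2*(s/4 - 3)*(s/4 + 2)/2 + 27*s**2*(s/4 - 3)*(s**2/16 - s/2 + 1)/16)/(27*2**(s/4)*s**2*(s/4 - 3)*(s/4 + 2)*(s**2/16 - s/2 + 1))
  -8 < Re(s) < 12

undo the power substitution: t**4 on [0, sqrt(2)/2); log(t**2)/t**2 on [sqrt(2)/2, 1); log(t**2) on [1, sqrt(6)/2); …
the power substitution comes off first: t**2 on [0, 1/2); log(t)/t on [1/2, 1); log(t) on [1, 3/2); …
along the cuts 2**(3/4)/2, 1, 2**(3/4)*3**(1/4)/2, 3**(1/4), ℳ[f](s) splits into 5 integrals
on [0, 2**(3/4)/2) integrate f = t**8 against the kernel
on [2**(3/4)/2, 1): add ∫ log(t**4)/t**4·t^(s-1) dt
for t in [1, 2**(3/4)*3**(1/4)/2): the term is ∫ log(t**4)·t^(s-1)
between 2**(3/4)*3**(1/4)/2 and 3**(1/4) the integrand is exp(-t**4)·t^(s-1)
[3**(1/4), ∞) adds the kernel integral of t**(-12)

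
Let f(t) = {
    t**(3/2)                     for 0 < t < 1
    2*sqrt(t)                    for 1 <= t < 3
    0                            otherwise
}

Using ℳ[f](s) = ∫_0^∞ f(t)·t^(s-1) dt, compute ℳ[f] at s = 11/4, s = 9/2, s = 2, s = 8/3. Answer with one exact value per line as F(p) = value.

F(11/4) = -84/221 + 216*3**(1/4)/13
F(9/2) = 2909/30
F(2) = -18/35 + 36*sqrt(3)/5
F(8/3) = -186/475 + 324*3**(1/6)/19

f breaks at 1 into 2 integrals to sum
on [0, 1): add ∫ t**(3/2)·t^(s-1) dt
between 1 and 3 the integrand is 2*sqrt(t)·t^(s-1)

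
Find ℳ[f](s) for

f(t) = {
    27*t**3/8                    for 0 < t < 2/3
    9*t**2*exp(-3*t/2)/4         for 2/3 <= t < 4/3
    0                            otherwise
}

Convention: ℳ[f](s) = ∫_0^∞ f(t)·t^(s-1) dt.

(2/3)**s*((s + 3)*uppergamma(s + 2, 1) - (s + 3)*uppergamma(s + 2, 2) + 1)/(s + 3)
  Re(s) > -3

reversing the common scale on t: t**3 on [0, 1); t**2*exp(-t) on [1, 2)
reversing the shared t-power: t on [0, 1); exp(-t) on [1, 2)
integrate the 2 segments split at 2/3, then add the results
on [0, 2/3): add ∫ 27*t**3/8·t^(s-1) dt
[2/3, 4/3) adds the kernel integral of 9*t**2*exp(-3*t/2)/4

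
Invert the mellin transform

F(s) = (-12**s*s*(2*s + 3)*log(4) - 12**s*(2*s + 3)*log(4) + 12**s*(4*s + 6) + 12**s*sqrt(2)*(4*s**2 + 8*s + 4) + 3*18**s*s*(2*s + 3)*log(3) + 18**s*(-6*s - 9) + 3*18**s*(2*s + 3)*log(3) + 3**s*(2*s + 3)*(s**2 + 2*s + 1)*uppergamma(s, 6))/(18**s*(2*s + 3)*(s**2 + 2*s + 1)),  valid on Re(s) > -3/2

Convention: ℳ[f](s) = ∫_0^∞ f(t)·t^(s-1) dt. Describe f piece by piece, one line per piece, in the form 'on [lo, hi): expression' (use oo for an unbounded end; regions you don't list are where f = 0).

on [0, 2/3): 3*sqrt(3)*t**(3/2)
on [2/3, 1): 3*t*log(3*t)
on [1, oo): exp(-6*t)

the common scale on t comes off first: t**(3/2) on [0, 2); t*log(t) on [2, 3); exp(-2*t) on [3, ∞)
the 3 pieces separated at 2/3, 1 each add one integral
∫ 3*sqrt(3)*t**(3/2)·t^(s-1) over [0, 2/3)
∫ 3*t*log(3*t)·t^(s-1) over [2/3, 1)
segment 1 to ∞ holds exp(-6*t); add its integral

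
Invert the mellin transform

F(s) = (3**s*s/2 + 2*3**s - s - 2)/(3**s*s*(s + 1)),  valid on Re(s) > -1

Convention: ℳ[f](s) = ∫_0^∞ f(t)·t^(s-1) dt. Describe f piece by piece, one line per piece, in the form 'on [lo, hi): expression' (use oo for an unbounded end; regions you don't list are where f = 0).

the common scale on t comes off first: t on [0, 1/2); 2 - t on [1/2, 3/2)
summing 2 kernel integrals split by 1/3 yields ℳ[f](s)
between 0 and 1/3 the integrand is 3*t/2·t^(s-1)
on [1/3, 1) integrate f = (2 - 3*t/2) against the kernel

on [0, 1/3): 3*t/2
on [1/3, 1): 2 - 3*t/2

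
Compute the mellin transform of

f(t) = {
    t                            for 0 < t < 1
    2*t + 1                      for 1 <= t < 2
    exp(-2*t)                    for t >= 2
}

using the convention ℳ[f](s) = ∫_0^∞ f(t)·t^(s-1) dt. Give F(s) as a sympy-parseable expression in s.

split f at 1, 2: ℳ[f](s) collects 3 kernel integrals
∫ over [0, 1) of t·t^(s-1) joins the sum
over [1, 2), the kernel integral of (2*t + 1) enters the sum
[2, ∞) adds the kernel integral of exp(-2*t)

(2**s*s*(s + 1)*uppergamma(s, 4) - 2*4**s*s - 4**s + 5*8**s*s + 8**s)/(4**s*s*(s + 1))
  Re(s) > -1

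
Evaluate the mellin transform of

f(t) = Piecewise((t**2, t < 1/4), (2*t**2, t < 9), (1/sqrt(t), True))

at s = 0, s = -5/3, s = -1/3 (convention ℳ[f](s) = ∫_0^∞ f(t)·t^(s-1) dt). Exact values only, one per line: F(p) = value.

the shared t-power comes off first: 1 on [0, 1/4); 2 on [1/4, 9); t**(-5/2) on [9, ∞)
undo the power substitution: 1 on [0, 1/2); 2 on [1/2, 3); t**(-5) on [3, ∞)
the shared t-power comes off first: t on [0, 1/2); 2*t on [1/2, 3); t**(-4) on [3, ∞)
decompose at 1/4, 9; ℳ[f](s) sums the 3 pieces' integrals
on [0, 1/4) integrate f = t**2 against the kernel
[1/4, 9) adds the kernel integral of 2*t**2
[9, ∞) adds the kernel integral of 1/sqrt(t)

F(0) = 7837/96
F(-5/3) = 2**(1/3)*(-3159 + 6320*6**(2/3))/2106
F(-1/3) = 2**(2/3)*(-9 + 3904*6**(1/3))/240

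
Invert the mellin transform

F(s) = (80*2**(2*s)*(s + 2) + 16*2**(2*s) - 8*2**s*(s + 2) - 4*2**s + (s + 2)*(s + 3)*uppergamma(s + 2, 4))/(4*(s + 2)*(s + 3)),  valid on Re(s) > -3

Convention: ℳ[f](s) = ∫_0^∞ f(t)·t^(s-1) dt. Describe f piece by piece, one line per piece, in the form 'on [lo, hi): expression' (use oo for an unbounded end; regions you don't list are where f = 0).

on [0, 2): t**3/8
on [2, 4): t**2*(t + 1)/4
on [4, oo): t**2*exp(-t)/4

invert the common scale on t to get t**3 on [0, 1); t**2*(2*t + 1) on [1, 2); t**2*exp(-2*t) on [2, ∞)
peel off the shared t-power: t on [0, 1); 2*t + 1 on [1, 2); exp(-2*t) on [2, ∞)
summing 3 kernel integrals split by 2, 4 yields ℳ[f](s)
segment [0, 2) carries t**3/8; integrate it
for t in [2, 4): the term is ∫ t**2*(t + 1)/4·t^(s-1)
piece [4, ∞): integrate t**2*exp(-t)/4 against the kernel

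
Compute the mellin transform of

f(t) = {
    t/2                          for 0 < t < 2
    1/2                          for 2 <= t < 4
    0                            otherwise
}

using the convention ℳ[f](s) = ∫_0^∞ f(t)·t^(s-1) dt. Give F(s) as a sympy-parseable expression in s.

reversing the common scale on t: t on [0, 1); 1/2 on [1, 2)
f breaks at 2 into 2 integrals to sum
between 0 and 2 the integrand is t/2·t^(s-1)
between 2 and 4 the integrand is 1/2·t^(s-1)

2**s*(2**s*(s + 1) + s - 1)/(2*s*(s + 1))
  Re(s) > -1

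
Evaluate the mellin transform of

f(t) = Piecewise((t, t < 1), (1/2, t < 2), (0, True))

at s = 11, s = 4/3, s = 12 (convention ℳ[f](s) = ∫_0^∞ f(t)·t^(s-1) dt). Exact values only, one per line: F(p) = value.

f breaks at 1 into 2 integrals to sum
piece [0, 1): integrate t against the kernel
on [1, 2) integrate f = 1/2 against the kernel

F(11) = 12293/132
F(4/3) = 3/56 + 3*2**(1/3)/4
F(12) = 17753/104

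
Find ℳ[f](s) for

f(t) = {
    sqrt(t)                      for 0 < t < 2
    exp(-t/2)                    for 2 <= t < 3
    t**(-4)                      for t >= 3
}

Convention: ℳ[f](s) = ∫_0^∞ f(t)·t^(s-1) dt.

(2**s*(s - 4)*(2*s + 1)*uppergamma(s, 1) - 2**s*(s - 4)*(2*s + 1)*uppergamma(s, 3/2) + 2*2**(s + 1/2)*(s - 4) - 3**s*(2*s + 1)/81)/((s - 4)*(2*s + 1))
  -1/2 < Re(s) < 4

split f at 2, 3: ℳ[f](s) collects 3 kernel integrals
∫ sqrt(t)·t^(s-1) over [0, 2)
over [2, 3), the kernel integral of exp(-t/2) enters the sum
segment 3 to ∞ holds t**(-4); add its integral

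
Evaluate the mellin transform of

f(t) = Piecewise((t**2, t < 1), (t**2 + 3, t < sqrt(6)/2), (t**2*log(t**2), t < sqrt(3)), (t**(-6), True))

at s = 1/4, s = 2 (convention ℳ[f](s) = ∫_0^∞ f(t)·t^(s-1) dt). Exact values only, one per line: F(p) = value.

strip the power substitution: t on [0, 1); t + 3 on [1, 3/2); t*log(t) on [3/2, 3); …
treat the 4 regions marked off by 1, sqrt(6)/2, sqrt(3) separately and sum
the [0, 1) slice contributes ∫ t**2·t^(s-1) dt
over [1, sqrt(6)/2), the kernel integral of (t**2 + 3) enters the sum
∫ t**2*log(t**2)·t^(s-1) over [sqrt(6)/2, sqrt(3))
∫ t**(-6)·t^(s-1) over [sqrt(3), ∞)

F(1/4) = 2**(7/8)*(-3726*2**(1/8) - 366*6**(1/8) + log(2**(207*3**(1/8))*3**(-207*3**(1/8) + 414*6**(1/8))) + 4117*3**(1/8))/621
F(2) = 143/288 + log(3*90699264**(1/16))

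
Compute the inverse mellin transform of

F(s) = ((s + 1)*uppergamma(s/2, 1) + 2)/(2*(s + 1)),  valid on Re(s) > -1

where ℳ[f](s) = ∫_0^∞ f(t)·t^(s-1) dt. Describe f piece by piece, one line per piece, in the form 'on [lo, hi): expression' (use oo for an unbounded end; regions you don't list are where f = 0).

reversing the power substitution: sqrt(t) on [0, 1); exp(-t) on [1, ∞)
linearity at 1 turns ℳ[f](s) into 2 summed integrals
between 0 and 1 the integrand is t·t^(s-1)
∫ exp(-t**2)·t^(s-1) over [1, ∞)

on [0, 1): t
on [1, oo): exp(-t**2)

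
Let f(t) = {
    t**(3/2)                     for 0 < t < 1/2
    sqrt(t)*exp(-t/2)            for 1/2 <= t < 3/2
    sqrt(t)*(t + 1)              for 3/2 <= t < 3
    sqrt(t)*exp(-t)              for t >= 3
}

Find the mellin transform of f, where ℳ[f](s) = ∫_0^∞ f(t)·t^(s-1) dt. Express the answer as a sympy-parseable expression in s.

2**(-s - 1/2)*(2**(s + 1/2)*(2*s + 1)*(2*s + 3)*uppergamma(s + 1/2, 3) + 2**(2*s + 1)*(2*s + 1)*(2*s + 3)*uppergamma(s + 1/2, 1/4) - 2**(2*s + 1)*(2*s + 1)*(2*s + 3)*uppergamma(s + 1/2, 3/4) + 3**(s + 1/2)*(-10*s - 5) - 4*3**(s + 1/2) + 6**(s + 1/2)*(16*s + 8) + 4*6**(s + 1/2) + 2*s + 1)/((2*s + 1)*(2*s + 3))
  Re(s) > -3/2

remove the shared t-power first: t on [0, 1/2); exp(-t/2) on [1/2, 3/2); t + 1 on [3/2, 3); …
along the cuts 1/2, 3/2, 3, ℳ[f](s) splits into 4 integrals
∫ t**(3/2)·t^(s-1) over [0, 1/2)
segment [1/2, 3/2) carries sqrt(t)*exp(-t/2); integrate it
segment [3/2, 3) carries sqrt(t)*(t + 1); integrate it
over [3, ∞), the kernel integral of sqrt(t)*exp(-t) enters the sum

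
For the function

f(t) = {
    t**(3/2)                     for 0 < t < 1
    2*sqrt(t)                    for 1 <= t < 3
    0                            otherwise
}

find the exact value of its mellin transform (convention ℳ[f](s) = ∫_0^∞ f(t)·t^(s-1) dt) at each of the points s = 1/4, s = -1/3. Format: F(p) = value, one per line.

breakpoints 1: one integral from each of the 2 segments
∫ over [0, 1) of t**(3/2)·t^(s-1) joins the sum
on [1, 3) integrate f = 2*sqrt(t) against the kernel

F(1/4) = -44/21 + 8*3**(3/4)/3
F(-1/3) = -78/7 + 12*3**(1/6)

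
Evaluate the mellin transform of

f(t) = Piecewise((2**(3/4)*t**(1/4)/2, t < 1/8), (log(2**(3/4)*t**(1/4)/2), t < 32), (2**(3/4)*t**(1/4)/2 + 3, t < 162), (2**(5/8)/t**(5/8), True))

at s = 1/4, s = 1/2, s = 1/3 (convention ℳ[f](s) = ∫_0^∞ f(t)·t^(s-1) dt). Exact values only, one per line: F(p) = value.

F(1/4) = 2**(1/4)*(16*sqrt(3) + 540*log(2) + 891)/54
F(1/2) = sqrt(2)*(32*sqrt(3) + 102*log(2) + 621)/12
F(1/3) = -411*2**(2/3)/14 + 3*log(2)/2 + 8*2**(1/3)*3**(5/6)/21 + 87/56 + 6*2**(2/3)*log(2) + 297*6**(1/3)/7

undo the common scale on t: t**(1/4) on [0, 1/16); log(t**(1/4)) on [1/16, 16); t**(1/4) + 3 on [16, 81); …
peel off the power substitution: sqrt(t) on [0, 1/4); log(sqrt(t)) on [1/4, 4); sqrt(t) + 3 on [4, 9); …
back out the power substitution: t on [0, 1/2); log(t) on [1/2, 2); t + 3 on [2, 3); …
summing 4 kernel integrals split by 1/8, 32, 162 yields ℳ[f](s)
between 0 and 1/8 the integrand is 2**(3/4)*t**(1/4)/2·t^(s-1)
between 1/8 and 32 the integrand is log(2**(3/4)*t**(1/4)/2)·t^(s-1)
∫ (2**(3/4)*t**(1/4)/2 + 3)·t^(s-1) over [32, 162)
for t in [162, ∞): the term is ∫ 2**(5/8)/t**(5/8)·t^(s-1)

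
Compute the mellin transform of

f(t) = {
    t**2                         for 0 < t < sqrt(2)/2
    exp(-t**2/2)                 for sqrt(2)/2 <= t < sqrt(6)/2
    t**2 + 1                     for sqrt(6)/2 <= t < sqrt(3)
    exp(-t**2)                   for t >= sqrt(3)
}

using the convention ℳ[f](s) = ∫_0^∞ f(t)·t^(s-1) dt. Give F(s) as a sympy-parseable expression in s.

back out the power substitution: t on [0, 1/2); exp(-t/2) on [1/2, 3/2); t + 1 on [3/2, 3); …
treat the 4 regions marked off by sqrt(2)/2, sqrt(6)/2, sqrt(3) separately and sum
piece [0, sqrt(2)/2): integrate t**2 against the kernel
between sqrt(2)/2 and sqrt(6)/2 the integrand is exp(-t**2/2)·t^(s-1)
∫ (t**2 + 1)·t^(s-1) over [sqrt(6)/2, sqrt(3))
for t in [sqrt(3), ∞): the term is ∫ exp(-t**2)·t^(s-1)

(sqrt(2)/2)**s*(2**(s/2)*s*(s + 2)*uppergamma(s/2, 3) + 2**s*s*(s + 2)*uppergamma(s/2, 1/4) - 2**s*s*(s + 2)*uppergamma(s/2, 3/4) - 5*3**(s/2)*s - 4*3**(s/2) + 8*6**(s/2)*s + 4*6**(s/2) + s)/(2*s*(s + 2))
  Re(s) > -2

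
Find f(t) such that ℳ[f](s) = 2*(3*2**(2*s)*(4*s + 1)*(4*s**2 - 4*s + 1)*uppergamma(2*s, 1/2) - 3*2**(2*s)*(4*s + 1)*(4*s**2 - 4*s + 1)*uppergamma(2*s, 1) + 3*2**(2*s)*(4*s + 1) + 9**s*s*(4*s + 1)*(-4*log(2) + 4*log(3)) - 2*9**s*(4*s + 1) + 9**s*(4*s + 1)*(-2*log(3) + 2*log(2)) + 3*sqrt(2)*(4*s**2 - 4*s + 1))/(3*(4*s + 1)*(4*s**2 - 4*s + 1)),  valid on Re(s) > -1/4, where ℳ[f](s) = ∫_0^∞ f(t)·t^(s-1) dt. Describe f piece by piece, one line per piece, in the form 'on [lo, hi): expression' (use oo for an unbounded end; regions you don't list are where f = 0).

peel off the common scale on t: 2**(3/4)*t**(1/4)/2 on [0, 1/2); exp(-sqrt(2)*sqrt(t)/2) on [1/2, 2); sqrt(2)*log(sqrt(2)*sqrt(t)/2)/sqrt(t) on [2, 9/2)
back out the common scale on t: t**(1/4) on [0, 1/4); exp(-sqrt(t)) on [1/4, 1); log(sqrt(t))/sqrt(t) on [1, 9/4)
back out the power substitution: sqrt(t) on [0, 1/2); exp(-t) on [1/2, 1); log(t)/t on [1, 3/2)
along the cuts 1, 4, ℳ[f](s) splits into 3 integrals
on [0, 1) integrate f = sqrt(2)*t**(1/4)/2 against the kernel
on [1, 4): add ∫ exp(-sqrt(t)/2)·t^(s-1) dt
for t in [4, 9): the term is ∫ 2*log(sqrt(t)/2)/sqrt(t)·t^(s-1)

on [0, 1): sqrt(2)*t**(1/4)/2
on [1, 4): exp(-sqrt(t)/2)
on [4, 9): 2*log(sqrt(t)/2)/sqrt(t)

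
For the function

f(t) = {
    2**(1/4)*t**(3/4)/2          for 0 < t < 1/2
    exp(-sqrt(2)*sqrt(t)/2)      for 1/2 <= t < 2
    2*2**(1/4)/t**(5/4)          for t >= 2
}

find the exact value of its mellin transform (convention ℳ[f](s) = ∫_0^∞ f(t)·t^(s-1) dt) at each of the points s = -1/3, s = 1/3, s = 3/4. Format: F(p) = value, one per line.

undo the common scale on t: t**(3/4) on [0, 1/4); exp(-sqrt(t)) on [1/4, 1); t**(-5/4) on [1, ∞)
strip the power substitution: t**(3/2) on [0, 1/2); exp(-t) on [1/2, 1); t**(-5/2) on [1, ∞)
along the cuts 1/2, 2, ℳ[f](s) splits into 3 integrals
∫ over [0, 1/2) of 2**(1/4)*t**(3/4)/2·t^(s-1) joins the sum
between 1/2 and 2 the integrand is exp(-sqrt(2)*sqrt(t)/2)·t^(s-1)
for t in [2, ∞): the term is ∫ 2*2**(1/4)/t**(5/4)·t^(s-1)

F(-1/3) = -2**(2/3)*uppergamma(-2/3, 1) + 6*2**(2/3)/19 + 2**(2/3)*uppergamma(-2/3, 1/2) + 3*2**(5/6)/5
F(1/3) = -2*2**(1/3)*uppergamma(2/3, 1) + 3*2**(1/6)/13 + 12*2**(1/3)/11 + 2*2**(1/3)*uppergamma(2/3, 1/2)
F(3/4) = -2*2**(3/4)*exp(-1) - 2**(3/4)*sqrt(pi)*erfc(1) + 2**(3/4)*sqrt(pi)*erfc(sqrt(2)/2) + 2*2**(1/4)*exp(-1/2) + 25*2**(3/4)/12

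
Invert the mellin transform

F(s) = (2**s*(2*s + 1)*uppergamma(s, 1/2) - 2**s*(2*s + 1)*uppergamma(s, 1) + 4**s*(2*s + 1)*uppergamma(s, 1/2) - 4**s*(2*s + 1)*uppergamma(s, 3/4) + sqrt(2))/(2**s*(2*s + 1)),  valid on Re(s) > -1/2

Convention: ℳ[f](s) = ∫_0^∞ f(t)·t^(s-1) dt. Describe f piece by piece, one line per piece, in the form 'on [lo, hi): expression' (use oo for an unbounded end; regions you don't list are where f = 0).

on [0, 1/2): sqrt(t)
on [1/2, 1): exp(-t)
on [1, 3/2): exp(-t/2)

summing 3 kernel integrals split by 1/2, 1 yields ℳ[f](s)
[0, 1/2) adds the kernel integral of sqrt(t)
the [1/2, 1) slice contributes ∫ exp(-t)·t^(s-1) dt
on [1, 3/2) integrate f = exp(-t/2) against the kernel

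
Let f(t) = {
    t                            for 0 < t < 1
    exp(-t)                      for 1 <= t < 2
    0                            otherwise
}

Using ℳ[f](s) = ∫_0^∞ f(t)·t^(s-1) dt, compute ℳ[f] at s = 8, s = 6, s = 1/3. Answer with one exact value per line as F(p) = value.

f breaks at 1 into 2 integrals to sum
on [0, 1) integrate f = t against the kernel
segment [1, 2) carries exp(-t); integrate it

F(8) = -37200*exp(-2) + 1/9 + 13700*exp(-1)
F(6) = -872*exp(-2) + 1/7 + 326*exp(-1)
F(1/3) = -uppergamma(1/3, 2) + uppergamma(1/3, 1) + 3/4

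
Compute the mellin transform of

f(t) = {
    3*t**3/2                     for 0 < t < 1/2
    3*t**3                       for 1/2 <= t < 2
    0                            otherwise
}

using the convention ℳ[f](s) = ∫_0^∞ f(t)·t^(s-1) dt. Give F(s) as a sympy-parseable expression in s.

integrate the 2 segments split at 1/2, then add the results
segment [0, 1/2) carries 3*t**3/2; integrate it
on [1/2, 2): add ∫ 3*t**3·t^(s-1) dt

3*(128*2**s - 1/2**s)/(16*(s + 3))
  Re(s) > -3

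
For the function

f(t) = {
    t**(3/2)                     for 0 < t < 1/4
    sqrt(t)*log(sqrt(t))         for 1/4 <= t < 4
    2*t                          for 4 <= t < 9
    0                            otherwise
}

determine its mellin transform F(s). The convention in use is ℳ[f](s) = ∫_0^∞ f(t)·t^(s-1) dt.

(16*16**s*(s + 1)*(2*s + 1)*(2*s + 3)*log(2) - 16*2**(4*s)*(s + 1)*(2*s + 3) - 32*2**(4*s)*(2*s + 1)**2*(2*s + 3) + 72*6**(2*s)*(2*s + 1)**2*(2*s + 3) + (s + 1)*(2*s + 1)**2 + 4*(s + 1)*(2*s + 1)*(2*s + 3)*log(2) + 4*(s + 1)*(2*s + 3))/(4*2**(2*s)*(s + 1)*(2*s + 1)**2*(2*s + 3))
  Re(s) > -3/2

back out the power substitution: t**3 on [0, 1/2); t*log(t) on [1/2, 2); 2*t**2 on [2, 3)
the shared t-power comes off first: t**2 on [0, 1/2); log(t) on [1/2, 2); 2*t on [2, 3)
the 3 pieces separated at 1/4, 4 each add one integral
for t in [0, 1/4): the term is ∫ t**(3/2)·t^(s-1)
segment [1/4, 4) carries sqrt(t)*log(sqrt(t)); integrate it
segment [4, 9) carries 2*t; integrate it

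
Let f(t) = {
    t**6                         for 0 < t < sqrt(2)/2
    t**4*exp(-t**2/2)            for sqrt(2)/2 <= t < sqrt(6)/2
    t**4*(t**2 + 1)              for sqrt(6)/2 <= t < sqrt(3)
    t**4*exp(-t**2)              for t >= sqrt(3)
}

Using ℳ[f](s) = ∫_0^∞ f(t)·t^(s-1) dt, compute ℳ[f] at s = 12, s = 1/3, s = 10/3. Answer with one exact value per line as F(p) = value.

undo the power substitution: t**3 on [0, 1/2); t**2*exp(-t/2) on [1/2, 3/2); t**2*(t + 1) on [3/2, 3); …
invert the shared t-power to get t on [0, 1/2); exp(-t/2) on [1/2, 3/2); t + 1 on [3/2, 3); …
slice at sqrt(2)/2, sqrt(6)/2, sqrt(3), transform all 4 pieces, and sum them
segment 0 to sqrt(2)/2 holds t**6; add its integral
segment [sqrt(2)/2, sqrt(6)/2) carries t**4*exp(-t**2/2); integrate it
on [sqrt(6)/2, sqrt(3)) integrate f = t**4*(t**2 + 1) against the kernel
segment [sqrt(3), ∞) carries t**4*exp(-t**2); integrate it

F(12) = -174811815*exp(-3/4)/128 + 55289551/36864 + 50013*exp(-3) + 106028861*exp(-1/4)/128
F(1/3) = 2**(5/6)*(-3952*2**(1/3)*uppergamma(13/6, 3/4) - 2079*3**(1/6) + 39 + 988*2**(1/6)*uppergamma(13/6, 3) + 3952*2**(1/3)*uppergamma(13/6, 1/4) + 12528*6**(1/6))/3952
F(10/3) = 2**(1/3)*(-39424*2**(1/3)*uppergamma(11/3, 3/4) - 4941*3**(2/3) + 33 + 2464*2**(2/3)*uppergamma(11/3, 3) + 39424*2**(1/3)*uppergamma(11/3, 1/4) + 60912*6**(2/3))/9856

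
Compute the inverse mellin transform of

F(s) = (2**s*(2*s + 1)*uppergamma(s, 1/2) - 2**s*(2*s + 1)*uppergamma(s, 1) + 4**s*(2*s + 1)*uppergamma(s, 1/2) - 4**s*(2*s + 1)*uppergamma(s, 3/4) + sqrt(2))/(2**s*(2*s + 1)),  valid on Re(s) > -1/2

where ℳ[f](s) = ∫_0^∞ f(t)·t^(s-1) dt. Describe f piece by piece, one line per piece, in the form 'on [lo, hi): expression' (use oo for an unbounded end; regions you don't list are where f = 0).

on [0, 1/2): sqrt(t)
on [1/2, 1): exp(-t)
on [1, 3/2): exp(-t/2)

split f at 1/2, 1: ℳ[f](s) collects 3 kernel integrals
∫ sqrt(t)·t^(s-1) over [0, 1/2)
on [1/2, 1) integrate f = exp(-t) against the kernel
between 1 and 3/2 the integrand is exp(-t/2)·t^(s-1)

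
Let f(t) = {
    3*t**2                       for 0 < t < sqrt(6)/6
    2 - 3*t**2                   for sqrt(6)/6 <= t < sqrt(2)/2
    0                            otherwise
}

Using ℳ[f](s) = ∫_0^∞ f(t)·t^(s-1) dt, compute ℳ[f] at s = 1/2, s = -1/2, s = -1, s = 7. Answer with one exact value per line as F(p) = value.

reversing the power substitution: 3*t on [0, 1/6); 2 - 3*t on [1/6, 1/2)
reversing the common scale on t: t on [0, 1/2); 2 - t on [1/2, 3/2)
along the cuts sqrt(6)/6, ℳ[f](s) splits into 2 integrals
on [0, sqrt(6)/6) integrate f = 3*t**2 against the kernel
segment [sqrt(6)/6, sqrt(2)/2) carries (2 - 3*t**2); integrate it

F(1/2) = 6**(3/4)*(-18 + 17*3**(1/4))/30
F(-1/2) = 6**(1/4)*(14 - 5*3**(3/4))/3
F(-1) = sqrt(6)*(18 - 7*sqrt(3))/6
F(7) = sqrt(6)*(-22 + 405*sqrt(3))/163296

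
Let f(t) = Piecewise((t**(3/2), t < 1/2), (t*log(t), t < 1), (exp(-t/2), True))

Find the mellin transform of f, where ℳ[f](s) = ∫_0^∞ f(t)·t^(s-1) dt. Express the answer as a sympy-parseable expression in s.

(2*2**(2*s)*(2*s + 3)*(s**2 + 2*s + 1)*uppergamma(s, 1/2) - 2*2**s*(2*s + 3) + s*(2*s + 3)*log(2) + 2*s + (2*s + 3)*log(2) + sqrt(2)*(s**2 + 2*s + 1) + 3)/(2*2**s*(2*s + 3)*(s**2 + 2*s + 1))
  Re(s) > -3/2

cuts at 1/2, 1: linearity sums the 3 kernel integrals
piece [0, 1/2): integrate t**(3/2) against the kernel
between 1/2 and 1 the integrand is t*log(t)·t^(s-1)
on [1, ∞): add ∫ exp(-t/2)·t^(s-1) dt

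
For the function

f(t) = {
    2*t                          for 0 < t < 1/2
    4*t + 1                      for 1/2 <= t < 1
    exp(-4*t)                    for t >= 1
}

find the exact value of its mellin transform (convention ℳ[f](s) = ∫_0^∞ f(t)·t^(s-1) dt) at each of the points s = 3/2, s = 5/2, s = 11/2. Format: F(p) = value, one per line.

the common scale on t comes off first: t on [0, 1); 2*t + 1 on [1, 2); exp(-2*t) on [2, ∞)
summing 3 kernel integrals split by 1/2, 1 yields ℳ[f](s)
on [0, 1/2) integrate f = 2*t against the kernel
for t in [1/2, 1): the term is ∫ (4*t + 1)·t^(s-1)
[1, ∞) adds the kernel integral of exp(-4*t)

F(3/2) = -4*sqrt(2)/15 + sqrt(pi)*erfc(2)/16 + exp(-4)/4 + 34/15
F(5/2) = -3*sqrt(2)/35 + 3*sqrt(pi)*erfc(2)/128 + 11*exp(-4)/32 + 54/35
F(11/2) = -3*sqrt(2)/572 + 945*sqrt(pi)*erfc(2)/65536 + 16201*exp(-4)/16384 + 114/143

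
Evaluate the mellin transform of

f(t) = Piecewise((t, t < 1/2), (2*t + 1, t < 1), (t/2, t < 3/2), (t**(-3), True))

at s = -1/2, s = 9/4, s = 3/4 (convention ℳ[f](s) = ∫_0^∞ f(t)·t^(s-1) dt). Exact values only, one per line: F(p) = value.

decompose at 1/2, 1, 3/2; ℳ[f](s) sums the 4 pieces' integrals
∫ over [0, 1/2) of t·t^(s-1) joins the sum
the [1/2, 1) slice contributes ∫ (2*t + 1)·t^(s-1) dt
over [1, 3/2), the kernel integral of t/2 enters the sum
[3/2, ∞) adds the kernel integral of t**(-3)

F(-1/2) = 1 + 599*sqrt(6)/1134 + sqrt(2)
F(9/4) = 2**(3/4)*(-70 + 424*2**(1/4) + 659*3**(1/4))/936
F(3/4) = 2**(1/4)*(-2754 + 953*3**(3/4) + 3726*2**(3/4))/3402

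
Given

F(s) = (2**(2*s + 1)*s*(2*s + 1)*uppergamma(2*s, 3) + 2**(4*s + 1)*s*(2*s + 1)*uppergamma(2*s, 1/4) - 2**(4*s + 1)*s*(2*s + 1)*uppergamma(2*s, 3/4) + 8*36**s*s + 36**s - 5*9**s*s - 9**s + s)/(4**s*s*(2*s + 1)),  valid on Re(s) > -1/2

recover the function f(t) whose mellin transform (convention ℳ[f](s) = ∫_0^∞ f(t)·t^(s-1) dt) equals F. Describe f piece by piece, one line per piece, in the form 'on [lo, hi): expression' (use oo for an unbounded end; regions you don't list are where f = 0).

remove the power substitution first: t on [0, 1/2); exp(-t/2) on [1/2, 3/2); t + 1 on [3/2, 3); …
breakpoints 1/4, 9/4, 9: one integral from each of the 4 segments
on [0, 1/4): add ∫ sqrt(t)·t^(s-1) dt
segment [1/4, 9/4) carries exp(-sqrt(t)/2); integrate it
segment 9/4 to 9 holds (sqrt(t) + 1); add its integral
between 9 and ∞ the integrand is exp(-sqrt(t))·t^(s-1)

on [0, 1/4): sqrt(t)
on [1/4, 9/4): exp(-sqrt(t)/2)
on [9/4, 9): sqrt(t) + 1
on [9, oo): exp(-sqrt(t))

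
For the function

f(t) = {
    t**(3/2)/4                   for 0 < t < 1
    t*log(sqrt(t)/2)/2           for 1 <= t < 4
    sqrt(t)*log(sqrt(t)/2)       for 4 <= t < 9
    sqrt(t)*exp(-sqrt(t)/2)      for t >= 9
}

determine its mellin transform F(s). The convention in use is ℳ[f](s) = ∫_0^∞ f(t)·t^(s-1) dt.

(8*2**(2*s)*(2*s + 1)**2*(2*s + 3)*(4*s + (2*s + 1)**2 + 3)*uppergamma(2*s + 1, 3/2) - 8*2**(2*s)*(2*s + 1)**2*(2*s + 3) + 8*2**(2*s)*(2*s + 3)*(4*s + (2*s + 1)**2 + 3) + 3**(2*s)*(2*s + 1)*(2*s + 3)*(-12*log(2) + 12*log(3))*(4*s + (2*s + 1)**2 + 3) - 12*3**(2*s)*(2*s + 3)*(4*s + (2*s + 1)**2 + 3) + (2*s + 1)**3*(2*s + 3)*log(4) + (2*s + 1)**2*(2*s + 3)*log(4) + 2*(2*s + 1)**2*(2*s + 3) + (2*s + 1)**2*(4*s + (2*s + 1)**2 + 3))/(2*(2*s + 1)**2*(2*s + 3)*(4*s + (2*s + 1)**2 + 3))
  Re(s) > -3/2

the power substitution comes off first: t**3/4 on [0, 1); t**2*log(t/2)/2 on [1, 2); t*log(t/2) on [2, 3); …
reversing the shared t-power: t**2/4 on [0, 1); t*log(t/2)/2 on [1, 2); log(t/2) on [2, 3); …
reversing the common scale on t: t**2 on [0, 1/2); t*log(t) on [1/2, 1); log(t) on [1, 3/2); …
breakpoints 1, 4, 9: one integral from each of the 4 segments
the [0, 1) slice contributes ∫ t**(3/2)/4·t^(s-1) dt
for t in [1, 4): the term is ∫ t*log(sqrt(t)/2)/2·t^(s-1)
∫ over [4, 9) of sqrt(t)*log(sqrt(t)/2)·t^(s-1) joins the sum
between 9 and ∞ the integrand is sqrt(t)*exp(-sqrt(t)/2)·t^(s-1)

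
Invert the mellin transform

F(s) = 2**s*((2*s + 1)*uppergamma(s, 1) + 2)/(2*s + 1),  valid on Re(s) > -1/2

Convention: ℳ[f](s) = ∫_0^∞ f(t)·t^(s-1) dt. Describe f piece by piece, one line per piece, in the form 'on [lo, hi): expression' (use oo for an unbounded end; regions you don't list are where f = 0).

on [0, 2): sqrt(2)*sqrt(t)/2
on [2, oo): exp(-t/2)

back out the common scale on t: sqrt(t) on [0, 1); exp(-t) on [1, ∞)
treat the 2 regions marked off by 2 separately and sum
segment [0, 2) carries sqrt(2)*sqrt(t)/2; integrate it
the [2, ∞) slice contributes ∫ exp(-t/2)·t^(s-1) dt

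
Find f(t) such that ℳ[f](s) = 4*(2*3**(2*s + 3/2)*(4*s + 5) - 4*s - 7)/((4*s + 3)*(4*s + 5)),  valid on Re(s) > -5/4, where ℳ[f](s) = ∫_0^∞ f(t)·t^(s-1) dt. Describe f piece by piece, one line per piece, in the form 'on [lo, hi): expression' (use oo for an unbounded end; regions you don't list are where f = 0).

peel off the power substitution: t**(5/2) on [0, 1); 2*t**(3/2) on [1, 3)
strip the shared t-power: t**(3/2) on [0, 1); 2*sqrt(t) on [1, 3)
cuts at 1: linearity sums the 2 kernel integrals
∫ over [0, 1) of t**(5/4)·t^(s-1) joins the sum
[1, 9) adds the kernel integral of 2*t**(3/4)

on [0, 1): t**(5/4)
on [1, 9): 2*t**(3/4)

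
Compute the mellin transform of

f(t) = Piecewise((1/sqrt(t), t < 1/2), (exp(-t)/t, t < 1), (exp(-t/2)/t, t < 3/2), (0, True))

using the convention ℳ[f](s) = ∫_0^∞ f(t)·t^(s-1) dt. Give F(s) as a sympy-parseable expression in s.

(2*2**s*(2*s - 1)*uppergamma(s - 1, 1/2) - 2*2**s*(2*s - 1)*uppergamma(s - 1, 1) + 4**s*(2*s - 1)*uppergamma(s - 1, 1/2) - 4**s*(2*s - 1)*uppergamma(s - 1, 3/4) + 4*sqrt(2))/(2*2**s*(2*s - 1))
  Re(s) > 1/2

back out the shared t-power: sqrt(t) on [0, 1/2); exp(-t) on [1/2, 1); exp(-t/2) on [1, 3/2)
linearity at 1/2, 1 turns ℳ[f](s) into 3 summed integrals
the [0, 1/2) slice contributes ∫ 1/sqrt(t)·t^(s-1) dt
∫ exp(-t)/t·t^(s-1) over [1/2, 1)
the [1, 3/2) slice contributes ∫ exp(-t/2)/t·t^(s-1) dt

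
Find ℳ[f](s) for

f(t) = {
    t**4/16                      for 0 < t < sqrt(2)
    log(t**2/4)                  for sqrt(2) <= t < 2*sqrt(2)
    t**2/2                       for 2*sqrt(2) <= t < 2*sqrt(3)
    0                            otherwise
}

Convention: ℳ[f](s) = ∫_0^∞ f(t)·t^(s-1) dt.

2**(s/2)*(-16*2**s*s**2*(s + 4) + 4*2**s*s*(s + 2)*(s + 4)*log(2) - 8*2**s*(s + 2)*(s + 4) + 24*6**(s/2)*s**2*(s + 4) + s**2*(s + 2) + 4*s*(s + 2)*(s + 4)*log(2) + 8*(s + 2)*(s + 4))/(4*s**2*(s + 2)*(s + 4))
  Re(s) > -4

the common scale on t comes off first: t**4 on [0, sqrt(2)/2); log(t**2) on [sqrt(2)/2, sqrt(2)); 2*t**2 on [sqrt(2), sqrt(3))
peel off the power substitution: t**2 on [0, 1/2); log(t) on [1/2, 2); 2*t on [2, 3)
linearity at sqrt(2), 2*sqrt(2) turns ℳ[f](s) into 3 summed integrals
∫ over [0, sqrt(2)) of t**4/16·t^(s-1) joins the sum
over [sqrt(2), 2*sqrt(2)), the kernel integral of log(t**2/4) enters the sum
for t in [2*sqrt(2), 2*sqrt(3)): the term is ∫ t**2/2·t^(s-1)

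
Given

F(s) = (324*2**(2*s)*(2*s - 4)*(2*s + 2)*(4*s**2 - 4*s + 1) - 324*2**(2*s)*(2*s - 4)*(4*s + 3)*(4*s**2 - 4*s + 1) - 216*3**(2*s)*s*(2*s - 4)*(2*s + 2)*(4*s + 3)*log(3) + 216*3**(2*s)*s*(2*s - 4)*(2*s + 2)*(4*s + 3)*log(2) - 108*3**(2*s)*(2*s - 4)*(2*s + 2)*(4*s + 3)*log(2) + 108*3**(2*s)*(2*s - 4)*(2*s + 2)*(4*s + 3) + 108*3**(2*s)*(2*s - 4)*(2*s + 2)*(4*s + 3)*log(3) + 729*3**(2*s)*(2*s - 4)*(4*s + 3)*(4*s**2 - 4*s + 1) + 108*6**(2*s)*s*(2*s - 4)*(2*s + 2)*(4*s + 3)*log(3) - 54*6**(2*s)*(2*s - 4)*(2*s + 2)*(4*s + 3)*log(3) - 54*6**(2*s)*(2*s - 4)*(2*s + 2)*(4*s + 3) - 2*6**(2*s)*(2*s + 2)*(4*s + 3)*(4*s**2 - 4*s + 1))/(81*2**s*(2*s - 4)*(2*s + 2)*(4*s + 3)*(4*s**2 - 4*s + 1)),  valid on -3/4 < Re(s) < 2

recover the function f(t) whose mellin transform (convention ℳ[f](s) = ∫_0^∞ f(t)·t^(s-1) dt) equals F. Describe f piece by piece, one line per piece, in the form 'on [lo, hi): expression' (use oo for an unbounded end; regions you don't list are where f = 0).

remove the common scale on t first: t**(3/4) on [0, 1); 2*t on [1, 9/4); log(sqrt(t))/sqrt(t) on [9/4, 9); …
peel off the power substitution: t**(3/2) on [0, 1); 2*t**2 on [1, 3/2); log(t)/t on [3/2, 3); …
cuts at 2, 9/2, 18: linearity sums the 4 kernel integrals
segment 0 to 2 holds 2**(1/4)*t**(3/4)/2; add its integral
the [2, 9/2) slice contributes ∫ t·t^(s-1) dt
piece [9/2, 18): integrate sqrt(2)*log(sqrt(2)*sqrt(t)/2)/sqrt(t) against the kernel
segment [18, ∞) carries 4/t**2; integrate it

on [0, 2): 2**(1/4)*t**(3/4)/2
on [2, 9/2): t
on [9/2, 18): sqrt(2)*log(sqrt(2)*sqrt(t)/2)/sqrt(t)
on [18, oo): 4/t**2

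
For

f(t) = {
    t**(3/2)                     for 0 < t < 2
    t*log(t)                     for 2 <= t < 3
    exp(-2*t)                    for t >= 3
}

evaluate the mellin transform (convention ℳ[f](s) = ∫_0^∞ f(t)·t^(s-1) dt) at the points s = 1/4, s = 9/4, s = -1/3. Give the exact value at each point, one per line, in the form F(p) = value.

F(1/4) = -48*3**(1/4)/25 - 8*2**(1/4)*log(2)/5 + 2**(3/4)*uppergamma(1/4, 6)/2 + 32*2**(1/4)/25 + 8*2**(3/4)/7 + 12*3**(1/4)*log(3)/5
F(9/4) = -432*3**(1/4)/169 - 32*2**(1/4)*log(2)/13 + 2**(3/4)*uppergamma(9/4, 6)/8 + 128*2**(1/4)/169 + 32*2**(3/4)/15 + 108*3**(1/4)*log(3)/13
F(-1/3) = -9*3**(2/3)/4 + 2**(1/3)*uppergamma(-1/3, 6) + log(3**(3*3**(2/3)/2)/2**(3*2**(2/3)/2)) + 12*2**(1/6)/7 + 9*2**(2/3)/4

along the cuts 2, 3, ℳ[f](s) splits into 3 integrals
over [0, 2), the kernel integral of t**(3/2) enters the sum
piece [2, 3): integrate t*log(t) against the kernel
∫ over [3, ∞) of exp(-2*t)·t^(s-1) joins the sum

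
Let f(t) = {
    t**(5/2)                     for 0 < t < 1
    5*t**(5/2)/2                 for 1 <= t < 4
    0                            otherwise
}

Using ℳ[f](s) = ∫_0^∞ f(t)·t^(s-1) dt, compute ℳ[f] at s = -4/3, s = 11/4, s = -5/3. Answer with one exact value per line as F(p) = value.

cuts at 1: linearity sums the 2 kernel integrals
between 0 and 1 the integrand is t**(5/2)·t^(s-1)
segment 1 to 4 holds 5*t**(5/2)/2; add its integral

F(-4/3) = -9/7 + 60*2**(1/3)/7
F(11/4) = -2/7 + 10240*sqrt(2)/21
F(-5/3) = -9/5 + 6*2**(2/3)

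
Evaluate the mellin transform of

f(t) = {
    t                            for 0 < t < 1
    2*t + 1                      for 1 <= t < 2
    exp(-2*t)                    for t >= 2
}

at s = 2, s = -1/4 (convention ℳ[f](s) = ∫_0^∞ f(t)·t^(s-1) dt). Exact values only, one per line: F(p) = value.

decompose at 1, 2; ℳ[f](s) sums the 3 pieces' integrals
on [0, 1): add ∫ t·t^(s-1) dt
[1, 2) adds the kernel integral of (2*t + 1)
∫ exp(-2*t)·t^(s-1) over [2, ∞)

F(2) = 5*exp(-4)/4 + 13/2
F(-1/4) = 2**(1/4)*uppergamma(-1/4, 4) + 2*2**(3/4)/3 + 8/3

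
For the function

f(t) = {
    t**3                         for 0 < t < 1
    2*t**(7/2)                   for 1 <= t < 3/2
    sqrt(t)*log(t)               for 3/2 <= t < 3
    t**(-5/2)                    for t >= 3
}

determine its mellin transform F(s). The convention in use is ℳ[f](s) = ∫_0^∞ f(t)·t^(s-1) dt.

2**(-s - 3/2)*(324*2**(s + 3/2)*(s - 5/2)*(s + 7/2)*(-2*s + (s + 3/2)**2 - 2) - 324*2**(s + 3/2)*(s - 5/2)*(2*s + 6)*(-2*s + (s + 3/2)**2 - 2) - 108*3**(s + 3/2)*(s - 5/2)*(s + 3/2)*(s + 7/2)*(2*s + 6)*log(3) + 108*3**(s + 3/2)*(s - 5/2)*(s + 3/2)*(s + 7/2)*(2*s + 6)*log(2) - 108*3**(s + 3/2)*(s - 5/2)*(s + 7/2)*(2*s + 6)*log(2) + 108*3**(s + 3/2)*(s - 5/2)*(s + 7/2)*(2*s + 6) + 108*3**(s + 3/2)*(s - 5/2)*(s + 7/2)*(2*s + 6)*log(3) + 729*3**(s + 3/2)*(s - 5/2)*(2*s + 6)*(-2*s + (s + 3/2)**2 - 2) + 54*6**(s + 3/2)*(s - 5/2)*(s + 3/2)*(s + 7/2)*(2*s + 6)*log(3) - 54*6**(s + 3/2)*(s - 5/2)*(s + 7/2)*(2*s + 6)*log(3) - 54*6**(s + 3/2)*(s - 5/2)*(s + 7/2)*(2*s + 6) - 2*6**(s + 3/2)*(s + 7/2)*(2*s + 6)*(-2*s + (s + 3/2)**2 - 2))/(162*(s - 5/2)*(s + 7/2)*(2*s + 6)*(-2*s + (s + 3/2)**2 - 2))
  -3 < Re(s) < 5/2

back out the shared t-power: t**(5/2) on [0, 1); 2*t**3 on [1, 3/2); log(t) on [3/2, 3); …
the shared t-power comes off first: t**(3/2) on [0, 1); 2*t**2 on [1, 3/2); log(t)/t on [3/2, 3); …
summing 4 kernel integrals split by 1, 3/2, 3 yields ℳ[f](s)
on [0, 1) integrate f = t**3 against the kernel
segment 1 to 3/2 holds 2*t**(7/2); add its integral
∫ sqrt(t)*log(t)·t^(s-1) over [3/2, 3)
between 3 and ∞ the integrand is t**(-5/2)·t^(s-1)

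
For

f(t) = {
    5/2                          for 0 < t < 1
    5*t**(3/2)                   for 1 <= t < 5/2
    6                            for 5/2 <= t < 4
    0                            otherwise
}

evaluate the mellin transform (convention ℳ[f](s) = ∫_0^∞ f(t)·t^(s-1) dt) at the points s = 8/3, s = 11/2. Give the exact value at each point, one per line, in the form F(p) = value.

treat the 3 regions marked off by 1, 5/2 separately and sum
[0, 1) adds the kernel integral of 5/2
segment [1, 5/2) carries 5*t**(3/2); integrate it
segment [5/2, 4) carries 6; integrate it

F(8/3) = -225*2**(1/3)*5**(2/3)/32 - 21/80 + 375*2**(5/6)*5**(1/6)/16 + 72*2**(1/3)
F(11/2) = 26314411/9856 - 9375*sqrt(10)/176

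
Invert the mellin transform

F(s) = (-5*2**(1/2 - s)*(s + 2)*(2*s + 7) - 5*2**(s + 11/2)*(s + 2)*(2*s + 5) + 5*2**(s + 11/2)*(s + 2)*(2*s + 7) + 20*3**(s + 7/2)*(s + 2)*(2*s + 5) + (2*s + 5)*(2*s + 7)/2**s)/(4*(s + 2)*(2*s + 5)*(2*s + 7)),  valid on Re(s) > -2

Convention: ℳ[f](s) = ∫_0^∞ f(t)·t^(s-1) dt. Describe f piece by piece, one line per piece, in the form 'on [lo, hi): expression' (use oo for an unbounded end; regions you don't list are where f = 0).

on [0, 1/2): t**2
on [1/2, 2): 5*t**(5/2)
on [2, 3): 5*t**(7/2)/2

integrate the 3 segments split at 1/2, 2, then add the results
between 0 and 1/2 the integrand is t**2·t^(s-1)
on [1/2, 2): add ∫ 5*t**(5/2)·t^(s-1) dt
piece [2, 3): integrate 5*t**(7/2)/2 against the kernel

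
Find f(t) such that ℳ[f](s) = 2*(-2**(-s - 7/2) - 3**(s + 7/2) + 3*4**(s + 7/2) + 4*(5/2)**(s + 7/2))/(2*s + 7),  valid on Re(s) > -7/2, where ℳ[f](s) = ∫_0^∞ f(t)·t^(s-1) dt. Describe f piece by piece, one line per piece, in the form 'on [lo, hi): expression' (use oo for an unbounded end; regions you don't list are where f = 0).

on [0, 1/2): 5*t**(7/2)
on [1/2, 5/2): 6*t**(7/2)
on [5/2, 3): 2*t**(7/2)
on [3, 4): 3*t**(7/2)

the 4 pieces separated at 1/2, 5/2, 3 each add one integral
on [0, 1/2): add ∫ 5*t**(7/2)·t^(s-1) dt
piece [1/2, 5/2): integrate 6*t**(7/2) against the kernel
piece [5/2, 3): integrate 2*t**(7/2) against the kernel
the [3, 4) slice contributes ∫ 3*t**(7/2)·t^(s-1) dt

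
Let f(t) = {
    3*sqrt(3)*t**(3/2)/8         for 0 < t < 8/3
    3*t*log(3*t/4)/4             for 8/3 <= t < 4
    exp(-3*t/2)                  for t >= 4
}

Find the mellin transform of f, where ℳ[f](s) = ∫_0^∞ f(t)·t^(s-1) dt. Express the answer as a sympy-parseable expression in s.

reversing the common scale on t: 3*sqrt(6)*t**(3/2)/4 on [0, 4/3); 3*t*log(3*t/2)/2 on [4/3, 2); exp(-3*t) on [2, ∞)
remove the common scale on t first: 3*sqrt(3)*t**(3/2) on [0, 2/3); 3*t*log(3*t) on [2/3, 1); exp(-6*t) on [1, ∞)
strip the common scale on t: t**(3/2) on [0, 2); t*log(t) on [2, 3); exp(-2*t) on [3, ∞)
f breaks at 8/3, 4 into 3 integrals to sum
piece [0, 8/3): integrate 3*sqrt(3)*t**(3/2)/8 against the kernel
for t in [8/3, 4): the term is ∫ 3*t*log(3*t/4)/4·t^(s-1)
segment 4 to ∞ holds exp(-3*t/2); add its integral

(2/9)**s*(-12**s*s*(2*s + 3)*log(4) - 12**s*(2*s + 3)*log(4) + 12**s*(4*s + 6) + 12**s*sqrt(2)*(4*s**2 + 8*s + 4) + 3*18**s*s*(2*s + 3)*log(3) + 18**s*(-6*s - 9) + 3*18**s*(2*s + 3)*log(3) + 3**s*(2*s + 3)*(s**2 + 2*s + 1)*uppergamma(s, 6))/((2*s + 3)*(s**2 + 2*s + 1))
  Re(s) > -3/2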